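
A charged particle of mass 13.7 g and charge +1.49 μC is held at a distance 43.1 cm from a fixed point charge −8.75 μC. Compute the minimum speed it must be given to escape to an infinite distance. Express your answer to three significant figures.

To just escape, total mechanical energy must reach zero at infinity: ½mv²_min + U = 0, so ½mv²_min = −U = |kQq|/r.
|U| = |kQq|/r = (8.99×10⁹ N·m²/C²)(8.75×10⁻⁶)(1.49×10⁻⁶)/(0.431) = 0.272 J.
v_min = √(2|U|/m) = √(2·0.272/0.0137) = 6.30 m/s.

6.30 m/s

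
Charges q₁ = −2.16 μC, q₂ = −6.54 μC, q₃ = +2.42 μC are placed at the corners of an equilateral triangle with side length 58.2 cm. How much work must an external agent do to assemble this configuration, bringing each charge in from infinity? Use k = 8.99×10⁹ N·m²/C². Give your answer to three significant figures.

The work to assemble the configuration equals its total potential energy, U = Σ kqᵢqⱼ/rᵢⱼ over all pairs.
All three pair separations equal the side length, 0.582 m.
U = (0.218) + (-0.0807) + (-0.244) = -0.107 J.

-0.107 J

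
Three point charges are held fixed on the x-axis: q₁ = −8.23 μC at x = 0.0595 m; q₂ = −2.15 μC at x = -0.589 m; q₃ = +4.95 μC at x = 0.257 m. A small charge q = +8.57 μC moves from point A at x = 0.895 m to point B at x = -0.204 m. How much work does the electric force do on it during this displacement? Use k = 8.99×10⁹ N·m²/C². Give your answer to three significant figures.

1.74 J

The work done by the electric force is W_field = −ΔU = −q(V_B − V_A) = q(V_A − V_B).
At A: distances to the source charges are 0.836 m, 1.48 m, 0.638 m; V_A = Σ kqᵢ/rᵢ = -3.18×10⁴ V.
At B: distances to the source charges are 0.263 m, 0.385 m, 0.461 m; V_B = Σ kqᵢ/rᵢ = -2.34×10⁵ V.
ΔV = V_B − V_A = -2.03×10⁵ V.
W_field = −qΔV = −(8.57×10⁻⁶ C)(-2.03×10⁵ V) = 1.74 J.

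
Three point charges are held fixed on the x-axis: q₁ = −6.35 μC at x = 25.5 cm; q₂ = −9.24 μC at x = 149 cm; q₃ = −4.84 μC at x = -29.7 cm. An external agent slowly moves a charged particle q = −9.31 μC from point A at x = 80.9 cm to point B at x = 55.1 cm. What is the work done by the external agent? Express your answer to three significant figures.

0.636 J

For quasistatic motion the external work equals the change in potential energy: W_ext = qΔV = q(V_B − V_A).
At A: distances to the source charges are 0.554 m, 0.681 m, 1.11 m; V_A = Σ kqᵢ/rᵢ = -2.64×10⁵ V.
At B: distances to the source charges are 0.296 m, 0.939 m, 0.848 m; V_B = Σ kqᵢ/rᵢ = -3.33×10⁵ V.
ΔV = V_B − V_A = -6.83×10⁴ V.
W_ext = qΔV = (-9.31×10⁻⁶ C)(-6.83×10⁴ V) = 0.636 J.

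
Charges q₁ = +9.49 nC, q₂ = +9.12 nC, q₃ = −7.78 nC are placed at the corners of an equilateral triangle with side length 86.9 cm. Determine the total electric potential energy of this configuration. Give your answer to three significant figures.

The work to assemble the configuration equals its total potential energy, U = Σ kqᵢqⱼ/rᵢⱼ over all pairs.
All three pair separations equal the side length, 0.869 m.
U = (8.95×10⁻⁷) + (-7.64×10⁻⁷) + (-7.34×10⁻⁷) = -6.02×10⁻⁷ J.

-6.02×10⁻⁷ J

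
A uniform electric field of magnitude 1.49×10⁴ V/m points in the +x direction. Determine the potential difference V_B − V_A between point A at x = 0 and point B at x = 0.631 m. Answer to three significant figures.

In a uniform field, potential decreases in the direction of E: V_B − V_A = −E·Δx.
V_B − V_A = −(1.49×10⁴ V/m)(0.631 m) = -9400 V.

-9400 V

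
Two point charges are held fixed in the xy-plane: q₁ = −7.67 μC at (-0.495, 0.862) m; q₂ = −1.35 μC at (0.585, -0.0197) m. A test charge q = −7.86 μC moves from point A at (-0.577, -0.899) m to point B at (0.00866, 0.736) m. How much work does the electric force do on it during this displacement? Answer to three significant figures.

-0.771 J

The work done by the electric force is W_field = −ΔU = −q(V_B − V_A) = q(V_A − V_B).
At A: distances to the source charges are 1.76 m, 1.46 m; V_A = Σ kqᵢ/rᵢ = -4.74×10⁴ V.
At B: distances to the source charges are 0.519 m, 0.950 m; V_B = Σ kqᵢ/rᵢ = -1.46×10⁵ V.
ΔV = V_B − V_A = -9.81×10⁴ V.
W_field = −qΔV = −(-7.86×10⁻⁶ C)(-9.81×10⁴ V) = -0.771 J.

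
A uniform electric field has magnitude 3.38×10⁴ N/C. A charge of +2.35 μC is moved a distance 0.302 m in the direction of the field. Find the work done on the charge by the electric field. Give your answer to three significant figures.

0.0240 J

The potential change for a displacement 0.302 m in the direction of the field is ΔV = −Ed = -1.02×10⁴ V.
W_field = −qΔV = 0.0240 J.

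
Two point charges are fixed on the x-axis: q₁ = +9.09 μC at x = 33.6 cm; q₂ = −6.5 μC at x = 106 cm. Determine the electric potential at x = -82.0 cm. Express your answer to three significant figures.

3.96×10⁴ V

The total potential is the scalar sum of each charge's contribution, V = Σ kqᵢ/rᵢ.
Distances from the field point to each charge: r₁ = 1.16 m, r₂ = 1.88 m.
V = k[(9.09×10⁻⁶)/(1.16) + (-6.50×10⁻⁶)/(1.88)] = 3.96×10⁴ V.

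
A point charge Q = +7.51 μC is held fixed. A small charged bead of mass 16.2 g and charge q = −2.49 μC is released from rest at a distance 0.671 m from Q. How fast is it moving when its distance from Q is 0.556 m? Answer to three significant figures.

2.53 m/s

Only the electrostatic force acts, so mechanical energy is conserved: ½mv² = U₁ − U₂ = kQq(1/r₁ − 1/r₂).
U₁ − U₂ = (8.99×10⁹ N·m²/C²)(7.51×10⁻⁶ C)(-2.49×10⁻⁶ C)(1/0.671 − 1/0.556) = 0.0518 J.
v = √(2·0.0518/0.0162) = 2.53 m/s.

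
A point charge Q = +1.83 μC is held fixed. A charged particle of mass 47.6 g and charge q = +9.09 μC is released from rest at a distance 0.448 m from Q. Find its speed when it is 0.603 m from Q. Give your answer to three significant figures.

Only the electrostatic force acts, so mechanical energy is conserved: ½mv² = U₁ − U₂ = kQq(1/r₁ − 1/r₂).
U₁ − U₂ = (8.99×10⁹ N·m²/C²)(1.83×10⁻⁶ C)(9.09×10⁻⁶ C)(1/0.448 − 1/0.603) = 0.0858 J.
v = √(2·0.0858/0.0476) = 1.90 m/s.

1.90 m/s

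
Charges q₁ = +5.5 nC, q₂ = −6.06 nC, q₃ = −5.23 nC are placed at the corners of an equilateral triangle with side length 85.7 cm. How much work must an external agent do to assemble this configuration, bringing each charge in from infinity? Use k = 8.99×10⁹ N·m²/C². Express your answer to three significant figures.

-3.19×10⁻⁷ J

The work to assemble the configuration equals its total potential energy, U = Σ kqᵢqⱼ/rᵢⱼ over all pairs.
All three pair separations equal the side length, 0.857 m.
U = (-3.50×10⁻⁷) + (-3.02×10⁻⁷) + (3.32×10⁻⁷) = -3.19×10⁻⁷ J.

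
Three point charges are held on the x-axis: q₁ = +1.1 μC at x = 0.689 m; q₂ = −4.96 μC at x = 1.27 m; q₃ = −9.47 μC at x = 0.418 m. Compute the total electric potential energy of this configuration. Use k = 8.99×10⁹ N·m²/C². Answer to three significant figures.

The work to assemble the configuration equals its total potential energy, U = Σ kqᵢqⱼ/rᵢⱼ over all pairs.
Pair separations: r₁₂ = 0.581 m, r₁₃ = 0.271 m, r₂₃ = 0.852 m.
U = (-0.0844) + (-0.346) + (0.496) = 0.0656 J.

0.0656 J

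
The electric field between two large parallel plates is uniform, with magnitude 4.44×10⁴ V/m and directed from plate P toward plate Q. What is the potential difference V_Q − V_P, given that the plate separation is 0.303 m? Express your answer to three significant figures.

In a uniform field, potential decreases in the direction of E: ΔV = −E·d for a displacement d parallel to E.
Going from P to Q is a displacement of 0.303 m along the field, so V_Q − V_P = −Ed = -1.35×10⁴ V.

-1.35×10⁴ V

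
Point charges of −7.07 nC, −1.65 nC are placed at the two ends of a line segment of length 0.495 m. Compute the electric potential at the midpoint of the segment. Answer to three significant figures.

The total potential is the scalar sum of each charge's contribution, V = Σ kqᵢ/rᵢ.
Each charge is 0.247 m from the midpoint.
V = k[(-7.07×10⁻⁹)/(0.247) + (-1.65×10⁻⁹)/(0.247)] = -317 V.

-317 V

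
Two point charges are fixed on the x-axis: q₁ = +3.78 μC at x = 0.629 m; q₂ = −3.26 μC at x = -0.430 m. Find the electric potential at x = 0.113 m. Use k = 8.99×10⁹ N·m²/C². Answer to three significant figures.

The total potential is the scalar sum of each charge's contribution, V = Σ kqᵢ/rᵢ.
Distances from the field point to each charge: r₁ = 0.516 m, r₂ = 0.543 m.
V = k[(3.78×10⁻⁶)/(0.516) + (-3.26×10⁻⁶)/(0.543)] = 1.19×10⁴ V.

1.19×10⁴ V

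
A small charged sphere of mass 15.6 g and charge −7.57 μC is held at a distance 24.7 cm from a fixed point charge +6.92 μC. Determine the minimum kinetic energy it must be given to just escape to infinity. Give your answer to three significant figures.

To just escape, total mechanical energy must reach zero at infinity: ½mv²_min + U = 0, so ½mv²_min = −U = |kQq|/r.
|U| = |kQq|/r = (8.99×10⁹ N·m²/C²)(6.92×10⁻⁶)(7.57×10⁻⁶)/(0.247) = 1.91 J.

1.91 J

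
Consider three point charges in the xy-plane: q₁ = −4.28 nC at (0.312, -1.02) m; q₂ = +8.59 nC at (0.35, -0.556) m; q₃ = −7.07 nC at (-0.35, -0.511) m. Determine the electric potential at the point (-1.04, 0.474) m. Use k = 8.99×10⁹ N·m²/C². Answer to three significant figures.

The total potential is the scalar sum of each charge's contribution, V = Σ kqᵢ/rᵢ.
Distances from the field point to each charge: r₁ = 2.01 m, r₂ = 1.73 m, r₃ = 1.20 m.
V = k[(-4.28×10⁻⁹)/(2.01) + (8.59×10⁻⁹)/(1.73) + (-7.07×10⁻⁹)/(1.20)] = -27.3 V.

-27.3 V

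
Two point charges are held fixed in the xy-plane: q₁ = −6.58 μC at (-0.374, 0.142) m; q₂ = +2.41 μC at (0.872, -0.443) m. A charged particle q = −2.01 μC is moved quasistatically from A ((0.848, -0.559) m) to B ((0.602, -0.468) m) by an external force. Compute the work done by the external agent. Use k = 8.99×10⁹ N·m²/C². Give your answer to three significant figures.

0.226 J

For quasistatic motion the external work equals the change in potential energy: W_ext = qΔV = q(V_B − V_A).
At A: distances to the source charges are 1.41 m, 0.118 m; V_A = Σ kqᵢ/rᵢ = 1.41×10⁵ V.
At B: distances to the source charges are 1.15 m, 0.271 m; V_B = Σ kqᵢ/rᵢ = 2.85×10⁴ V.
ΔV = V_B − V_A = -1.12×10⁵ V.
W_ext = qΔV = (-2.01×10⁻⁶ C)(-1.12×10⁵ V) = 0.226 J.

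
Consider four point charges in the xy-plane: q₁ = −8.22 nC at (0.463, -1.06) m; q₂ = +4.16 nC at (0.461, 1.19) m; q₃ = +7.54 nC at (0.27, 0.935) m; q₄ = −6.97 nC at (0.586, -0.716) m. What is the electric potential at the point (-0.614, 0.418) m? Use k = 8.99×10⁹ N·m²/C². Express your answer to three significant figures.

16.1 V

The total potential is the scalar sum of each charge's contribution, V = Σ kqᵢ/rᵢ.
Distances from the field point to each charge: r₁ = 1.83 m, r₂ = 1.32 m, r₃ = 1.02 m, r₄ = 1.65 m.
V = k[(-8.22×10⁻⁹)/(1.83) + (4.16×10⁻⁹)/(1.32) + (7.54×10⁻⁹)/(1.02) + (-6.97×10⁻⁹)/(1.65)] = 16.1 V.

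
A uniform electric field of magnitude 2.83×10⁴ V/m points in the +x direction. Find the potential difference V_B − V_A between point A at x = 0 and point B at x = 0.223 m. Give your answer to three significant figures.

In a uniform field, potential decreases in the direction of E: V_B − V_A = −E·Δx.
V_B − V_A = −(2.83×10⁴ V/m)(0.223 m) = -6310 V.

-6310 V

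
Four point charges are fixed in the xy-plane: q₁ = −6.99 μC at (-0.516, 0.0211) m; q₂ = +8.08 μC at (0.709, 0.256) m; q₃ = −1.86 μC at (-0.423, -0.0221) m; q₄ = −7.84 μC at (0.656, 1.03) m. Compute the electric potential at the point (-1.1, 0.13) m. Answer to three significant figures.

The total potential is the scalar sum of each charge's contribution, V = Σ kqᵢ/rᵢ.
Distances from the field point to each charge: r₁ = 0.594 m, r₂ = 1.81 m, r₃ = 0.694 m, r₄ = 1.97 m.
V = k[(-6.99×10⁻⁶)/(0.594) + (8.08×10⁻⁶)/(1.81) + (-1.86×10⁻⁶)/(0.694) + (-7.84×10⁻⁶)/(1.97)] = -1.26×10⁵ V.

-1.26×10⁵ V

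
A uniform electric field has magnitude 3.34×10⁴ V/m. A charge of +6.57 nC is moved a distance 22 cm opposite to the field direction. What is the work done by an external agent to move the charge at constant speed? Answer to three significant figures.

The potential change for a displacement 22 cm opposite to the field direction is ΔV = +Ed = 7350 V.
W_ext = qΔV = 4.83×10⁻⁵ J.

4.83×10⁻⁵ J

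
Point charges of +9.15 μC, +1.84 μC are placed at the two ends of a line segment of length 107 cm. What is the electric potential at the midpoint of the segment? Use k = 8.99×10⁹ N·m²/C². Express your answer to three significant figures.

1.85×10⁵ V

Electric potential is a scalar, so the contributions from each charge add algebraically: V = Σ kqᵢ/rᵢ.
Each charge is 0.535 m from the midpoint.
V = k[(9.15×10⁻⁶)/(0.535) + (1.84×10⁻⁶)/(0.535)] = 1.85×10⁵ V.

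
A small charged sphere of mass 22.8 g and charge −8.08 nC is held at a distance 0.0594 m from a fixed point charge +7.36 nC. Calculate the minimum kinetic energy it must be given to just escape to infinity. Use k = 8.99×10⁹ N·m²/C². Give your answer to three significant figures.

9.00×10⁻⁶ J

To just escape, total mechanical energy must reach zero at infinity: ½mv²_min + U = 0, so ½mv²_min = −U = |kQq|/r.
|U| = |kQq|/r = (8.99×10⁹ N·m²/C²)(7.36×10⁻⁹)(8.08×10⁻⁹)/(0.0594) = 9.00×10⁻⁶ J.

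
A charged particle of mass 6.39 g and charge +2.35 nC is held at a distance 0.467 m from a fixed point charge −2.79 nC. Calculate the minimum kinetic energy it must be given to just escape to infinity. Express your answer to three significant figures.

To just escape, total mechanical energy must reach zero at infinity: ½mv²_min + U = 0, so ½mv²_min = −U = |kQq|/r.
|U| = |kQq|/r = (8.99×10⁹ N·m²/C²)(2.79×10⁻⁹)(2.35×10⁻⁹)/(0.467) = 1.26×10⁻⁷ J.

1.26×10⁻⁷ J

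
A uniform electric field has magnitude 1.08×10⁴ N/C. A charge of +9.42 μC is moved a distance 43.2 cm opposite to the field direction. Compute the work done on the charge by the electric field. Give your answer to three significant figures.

-0.0439 J

The potential change for a displacement 43.2 cm opposite to the field direction is ΔV = +Ed = 4670 V.
W_field = −qΔV = -0.0439 J.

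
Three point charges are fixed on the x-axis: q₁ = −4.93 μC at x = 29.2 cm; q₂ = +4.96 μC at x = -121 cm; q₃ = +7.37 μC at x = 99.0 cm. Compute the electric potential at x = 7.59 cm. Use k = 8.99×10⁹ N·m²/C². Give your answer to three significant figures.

-9.79×10⁴ V

The total potential is the scalar sum of each charge's contribution, V = Σ kqᵢ/rᵢ.
Distances from the field point to each charge: r₁ = 0.216 m, r₂ = 1.29 m, r₃ = 0.914 m.
V = k[(-4.93×10⁻⁶)/(0.216) + (4.96×10⁻⁶)/(1.29) + (7.37×10⁻⁶)/(0.914)] = -9.79×10⁴ V.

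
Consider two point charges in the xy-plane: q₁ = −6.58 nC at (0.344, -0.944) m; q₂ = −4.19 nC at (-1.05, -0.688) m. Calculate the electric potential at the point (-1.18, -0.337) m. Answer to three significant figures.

-137 V

The total potential is the scalar sum of each charge's contribution, V = Σ kqᵢ/rᵢ.
Distances from the field point to each charge: r₁ = 1.64 m, r₂ = 0.374 m.
V = k[(-6.58×10⁻⁹)/(1.64) + (-4.19×10⁻⁹)/(0.374)] = -137 V.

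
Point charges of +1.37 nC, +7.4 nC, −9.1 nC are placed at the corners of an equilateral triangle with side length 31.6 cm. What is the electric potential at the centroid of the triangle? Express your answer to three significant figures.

Electric potential is a scalar, so the contributions from each charge add algebraically: V = Σ kqᵢ/rᵢ.
The distance from each vertex to the centroid is a/√3 = 0.182 m.
V = k[(1.37×10⁻⁹)/(0.182) + (7.40×10⁻⁹)/(0.182) + (-9.10×10⁻⁹)/(0.182)] = -16.3 V.

-16.3 V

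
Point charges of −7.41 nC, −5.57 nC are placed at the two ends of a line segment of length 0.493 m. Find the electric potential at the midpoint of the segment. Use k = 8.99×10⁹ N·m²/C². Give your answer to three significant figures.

Electric potential is a scalar, so the contributions from each charge add algebraically: V = Σ kqᵢ/rᵢ.
Each charge is 0.246 m from the midpoint.
V = k[(-7.41×10⁻⁹)/(0.246) + (-5.57×10⁻⁹)/(0.246)] = -473 V.

-473 V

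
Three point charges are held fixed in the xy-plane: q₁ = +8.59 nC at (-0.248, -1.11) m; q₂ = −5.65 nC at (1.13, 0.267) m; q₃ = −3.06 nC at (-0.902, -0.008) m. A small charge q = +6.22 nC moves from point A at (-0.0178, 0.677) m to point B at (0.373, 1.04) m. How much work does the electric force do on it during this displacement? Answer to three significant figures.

The work done by the electric force is W_field = −ΔU = −q(V_B − V_A) = q(V_A − V_B).
At A: distances to the source charges are 1.80 m, 1.22 m, 1.12 m; V_A = Σ kqᵢ/rᵢ = -23.4 V.
At B: distances to the source charges are 2.24 m, 1.08 m, 1.65 m; V_B = Σ kqᵢ/rᵢ = -29.1 V.
ΔV = V_B − V_A = -5.70 V.
W_field = −qΔV = −(6.22×10⁻⁹ C)(-5.70 V) = 3.54×10⁻⁸ J.

3.54×10⁻⁸ J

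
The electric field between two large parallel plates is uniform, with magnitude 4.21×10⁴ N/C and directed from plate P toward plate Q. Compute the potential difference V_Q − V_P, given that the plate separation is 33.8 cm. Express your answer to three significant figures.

-1.42×10⁴ V

In a uniform field, potential decreases in the direction of E: ΔV = −E·d for a displacement d parallel to E.
Going from P to Q is a displacement of 33.8 cm along the field, so V_Q − V_P = −Ed = -1.42×10⁴ V.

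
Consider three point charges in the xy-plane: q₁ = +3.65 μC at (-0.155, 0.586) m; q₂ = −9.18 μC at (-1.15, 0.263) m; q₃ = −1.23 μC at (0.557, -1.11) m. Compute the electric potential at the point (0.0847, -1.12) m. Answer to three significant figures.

Electric potential is a scalar, so the contributions from each charge add algebraically: V = Σ kqᵢ/rᵢ.
Distances from the field point to each charge: r₁ = 1.72 m, r₂ = 1.85 m, r₃ = 0.472 m.
V = k[(3.65×10⁻⁶)/(1.72) + (-9.18×10⁻⁶)/(1.85) + (-1.23×10⁻⁶)/(0.472)] = -4.89×10⁴ V.

-4.89×10⁴ V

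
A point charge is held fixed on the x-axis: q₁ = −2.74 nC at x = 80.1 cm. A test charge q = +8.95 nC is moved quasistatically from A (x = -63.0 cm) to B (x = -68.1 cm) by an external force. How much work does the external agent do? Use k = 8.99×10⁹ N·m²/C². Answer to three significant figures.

5.30×10⁻⁹ J

For quasistatic motion the external work equals the change in potential energy: W_ext = qΔV = q(V_B − V_A).
At A: distance to the source charge is 1.43 m; V_A = kq₁/r = -17.2 V.
At B: distance to the source charge is 1.48 m; V_B = kq₁/r = -16.6 V.
ΔV = V_B − V_A = 0.592 V.
W_ext = qΔV = (8.95×10⁻⁹ C)(0.592 V) = 5.30×10⁻⁹ J.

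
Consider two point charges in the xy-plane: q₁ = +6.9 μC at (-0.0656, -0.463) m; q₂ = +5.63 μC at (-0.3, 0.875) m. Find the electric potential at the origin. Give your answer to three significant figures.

The total potential is the scalar sum of each charge's contribution, V = Σ kqᵢ/rᵢ.
Distances from the field point to each charge: r₁ = 0.468 m, r₂ = 0.925 m.
V = k[(6.90×10⁻⁶)/(0.468) + (5.63×10⁻⁶)/(0.925)] = 1.87×10⁵ V.

1.87×10⁵ V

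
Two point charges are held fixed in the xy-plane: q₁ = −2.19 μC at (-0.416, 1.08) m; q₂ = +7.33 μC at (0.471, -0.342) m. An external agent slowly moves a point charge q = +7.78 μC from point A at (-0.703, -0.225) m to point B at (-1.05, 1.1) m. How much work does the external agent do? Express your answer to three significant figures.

For quasistatic motion the external work equals the change in potential energy: W_ext = qΔV = q(V_B − V_A).
At A: distances to the source charges are 1.34 m, 1.18 m; V_A = Σ kqᵢ/rᵢ = 4.11×10⁴ V.
At B: distances to the source charges are 0.634 m, 2.10 m; V_B = Σ kqᵢ/rᵢ = 402 V.
ΔV = V_B − V_A = -4.07×10⁴ V.
W_ext = qΔV = (7.78×10⁻⁶ C)(-4.07×10⁴ V) = -0.317 J.

-0.317 J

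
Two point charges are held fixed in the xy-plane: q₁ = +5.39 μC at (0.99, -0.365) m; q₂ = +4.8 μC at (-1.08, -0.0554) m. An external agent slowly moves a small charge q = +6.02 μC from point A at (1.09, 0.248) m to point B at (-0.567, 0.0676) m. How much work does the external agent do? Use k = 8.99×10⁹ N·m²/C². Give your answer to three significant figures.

For quasistatic motion the external work equals the change in potential energy: W_ext = qΔV = q(V_B − V_A).
At A: distances to the source charges are 0.621 m, 2.19 m; V_A = Σ kqᵢ/rᵢ = 9.77×10⁴ V.
At B: distances to the source charges are 1.62 m, 0.528 m; V_B = Σ kqᵢ/rᵢ = 1.12×10⁵ V.
ΔV = V_B − V_A = 1.41×10⁴ V.
W_ext = qΔV = (6.02×10⁻⁶ C)(1.41×10⁴ V) = 0.0847 J.

0.0847 J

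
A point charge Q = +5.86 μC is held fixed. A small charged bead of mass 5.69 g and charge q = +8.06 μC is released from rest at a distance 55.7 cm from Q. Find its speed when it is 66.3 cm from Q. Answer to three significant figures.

Only the electrostatic force acts, so mechanical energy is conserved: ½mv² = U₁ − U₂ = kQq(1/r₁ − 1/r₂).
U₁ − U₂ = (8.99×10⁹ N·m²/C²)(5.86×10⁻⁶ C)(8.06×10⁻⁶ C)(1/0.557 − 1/0.663) = 0.122 J.
v = √(2·0.122/5.69×10⁻³) = 6.55 m/s.

6.55 m/s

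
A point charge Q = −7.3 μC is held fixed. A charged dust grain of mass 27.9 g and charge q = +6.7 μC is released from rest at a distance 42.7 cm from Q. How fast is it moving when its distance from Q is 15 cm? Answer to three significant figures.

11.7 m/s

Only the electrostatic force acts, so mechanical energy is conserved: ½mv² = U₁ − U₂ = kQq(1/r₁ − 1/r₂).
U₁ − U₂ = (8.99×10⁹ N·m²/C²)(-7.30×10⁻⁶ C)(6.70×10⁻⁶ C)(1/0.427 − 1/0.150) = 1.90 J.
v = √(2·1.90/0.0279) = 11.7 m/s.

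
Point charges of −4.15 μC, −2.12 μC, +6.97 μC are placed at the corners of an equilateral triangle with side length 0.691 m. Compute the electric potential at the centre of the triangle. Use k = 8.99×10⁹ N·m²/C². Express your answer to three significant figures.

1.58×10⁴ V

The total potential is the scalar sum of each charge's contribution, V = Σ kqᵢ/rᵢ.
The distance from each vertex to the centroid is a/√3 = 0.399 m.
V = k[(-4.15×10⁻⁶)/(0.399) + (-2.12×10⁻⁶)/(0.399) + (6.97×10⁻⁶)/(0.399)] = 1.58×10⁴ V.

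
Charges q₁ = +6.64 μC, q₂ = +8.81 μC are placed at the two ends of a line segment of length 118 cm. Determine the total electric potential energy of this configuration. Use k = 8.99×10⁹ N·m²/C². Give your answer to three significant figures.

The work to assemble the configuration equals its total potential energy, U = Σ kqᵢqⱼ/rᵢⱼ over all pairs.
The separation is r = 1.18 m.
U = (0.446) = 0.446 J.

0.446 J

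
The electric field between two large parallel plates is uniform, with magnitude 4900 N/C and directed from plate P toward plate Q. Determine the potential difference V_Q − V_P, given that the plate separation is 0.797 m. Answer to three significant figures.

-3910 V

In a uniform field, potential decreases in the direction of E: ΔV = −E·d for a displacement d parallel to E.
Going from P to Q is a displacement of 0.797 m along the field, so V_Q − V_P = −Ed = -3910 V.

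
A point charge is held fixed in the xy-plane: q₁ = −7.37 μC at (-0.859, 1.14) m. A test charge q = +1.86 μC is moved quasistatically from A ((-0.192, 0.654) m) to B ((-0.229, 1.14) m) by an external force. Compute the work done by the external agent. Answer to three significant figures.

-0.0463 J

For quasistatic motion the external work equals the change in potential energy: W_ext = qΔV = q(V_B − V_A).
At A: distance to the source charge is 0.825 m; V_A = kq₁/r = -8.03×10⁴ V.
At B: distance to the source charge is 0.630 m; V_B = kq₁/r = -1.05×10⁵ V.
ΔV = V_B − V_A = -2.49×10⁴ V.
W_ext = qΔV = (1.86×10⁻⁶ C)(-2.49×10⁴ V) = -0.0463 J.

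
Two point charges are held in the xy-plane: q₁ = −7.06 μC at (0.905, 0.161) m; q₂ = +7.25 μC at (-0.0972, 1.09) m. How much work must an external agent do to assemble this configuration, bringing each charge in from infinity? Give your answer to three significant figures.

The work to assemble the configuration equals its total potential energy, U = Σ kqᵢqⱼ/rᵢⱼ over all pairs.
Pair separations: r₁₂ = 1.37 m.
U = (-0.337) = -0.337 J.

-0.337 J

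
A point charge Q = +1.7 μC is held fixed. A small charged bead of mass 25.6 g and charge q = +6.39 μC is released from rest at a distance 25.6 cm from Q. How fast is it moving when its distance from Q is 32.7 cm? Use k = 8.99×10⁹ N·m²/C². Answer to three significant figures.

Only the electrostatic force acts, so mechanical energy is conserved: ½mv² = U₁ − U₂ = kQq(1/r₁ − 1/r₂).
U₁ − U₂ = (8.99×10⁹ N·m²/C²)(1.70×10⁻⁶ C)(6.39×10⁻⁶ C)(1/0.256 − 1/0.327) = 0.0828 J.
v = √(2·0.0828/0.0256) = 2.54 m/s.

2.54 m/s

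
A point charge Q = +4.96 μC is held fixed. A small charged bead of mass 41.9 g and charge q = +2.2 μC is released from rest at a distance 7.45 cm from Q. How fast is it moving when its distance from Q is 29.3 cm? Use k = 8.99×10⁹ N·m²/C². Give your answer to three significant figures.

6.85 m/s

Only the electrostatic force acts, so mechanical energy is conserved: ½mv² = U₁ − U₂ = kQq(1/r₁ − 1/r₂).
U₁ − U₂ = (8.99×10⁹ N·m²/C²)(4.96×10⁻⁶ C)(2.20×10⁻⁶ C)(1/0.0745 − 1/0.293) = 0.982 J.
v = √(2·0.982/0.0419) = 6.85 m/s.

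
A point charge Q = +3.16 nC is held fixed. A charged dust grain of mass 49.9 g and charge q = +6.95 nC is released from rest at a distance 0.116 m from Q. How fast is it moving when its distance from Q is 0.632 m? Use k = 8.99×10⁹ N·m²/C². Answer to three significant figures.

7.46×10⁻³ m/s

Only the electrostatic force acts, so mechanical energy is conserved: ½mv² = U₁ − U₂ = kQq(1/r₁ − 1/r₂).
U₁ − U₂ = (8.99×10⁹ N·m²/C²)(3.16×10⁻⁹ C)(6.95×10⁻⁹ C)(1/0.116 − 1/0.632) = 1.39×10⁻⁶ J.
v = √(2·1.39×10⁻⁶/0.0499) = 7.46×10⁻³ m/s.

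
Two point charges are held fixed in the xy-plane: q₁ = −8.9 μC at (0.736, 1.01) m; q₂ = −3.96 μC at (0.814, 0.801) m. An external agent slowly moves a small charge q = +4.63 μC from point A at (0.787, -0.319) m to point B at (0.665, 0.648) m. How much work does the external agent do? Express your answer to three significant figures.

-1.35 J

For quasistatic motion the external work equals the change in potential energy: W_ext = qΔV = q(V_B − V_A).
At A: distances to the source charges are 1.33 m, 1.12 m; V_A = Σ kqᵢ/rᵢ = -9.19×10⁴ V.
At B: distances to the source charges are 0.369 m, 0.214 m; V_B = Σ kqᵢ/rᵢ = -3.84×10⁵ V.
ΔV = V_B − V_A = -2.92×10⁵ V.
W_ext = qΔV = (4.63×10⁻⁶ C)(-2.92×10⁵ V) = -1.35 J.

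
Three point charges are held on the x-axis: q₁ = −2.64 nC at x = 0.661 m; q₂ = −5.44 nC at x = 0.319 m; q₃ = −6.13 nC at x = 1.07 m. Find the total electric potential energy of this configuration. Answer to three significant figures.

The work to assemble the configuration equals its total potential energy, U = Σ kqᵢqⱼ/rᵢⱼ over all pairs.
Pair separations: r₁₂ = 0.342 m, r₁₃ = 0.409 m, r₂₃ = 0.751 m.
U = (3.78×10⁻⁷) + (3.56×10⁻⁷) + (3.99×10⁻⁷) = 1.13×10⁻⁶ J.

1.13×10⁻⁶ J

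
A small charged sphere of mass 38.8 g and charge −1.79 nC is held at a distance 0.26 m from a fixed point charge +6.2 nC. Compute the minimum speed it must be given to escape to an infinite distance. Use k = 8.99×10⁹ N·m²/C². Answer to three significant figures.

To just escape, total mechanical energy must reach zero at infinity: ½mv²_min + U = 0, so ½mv²_min = −U = |kQq|/r.
|U| = |kQq|/r = (8.99×10⁹ N·m²/C²)(6.20×10⁻⁹)(1.79×10⁻⁹)/(0.260) = 3.84×10⁻⁷ J.
v_min = √(2|U|/m) = √(2·3.84×10⁻⁷/0.0388) = 4.45×10⁻³ m/s.

4.45×10⁻³ m/s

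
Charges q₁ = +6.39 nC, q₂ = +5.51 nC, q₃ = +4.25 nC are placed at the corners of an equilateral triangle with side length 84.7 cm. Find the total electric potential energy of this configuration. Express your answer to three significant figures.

9.11×10⁻⁷ J

The assembly work is the sum of pairwise potential energies, U = Σ_{i<j} kqᵢqⱼ/rᵢⱼ.
All three pair separations equal the side length, 0.847 m.
U = (3.74×10⁻⁷) + (2.88×10⁻⁷) + (2.49×10⁻⁷) = 9.11×10⁻⁷ J.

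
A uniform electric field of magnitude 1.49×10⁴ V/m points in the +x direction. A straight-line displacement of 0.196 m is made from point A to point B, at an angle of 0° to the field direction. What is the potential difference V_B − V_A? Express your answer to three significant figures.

Only the component of displacement along E changes the potential: ΔV = −E·d·cosθ.
ΔV = −(1.49×10⁴ V/m)(0.196 m)cos0° = -2920 V.

-2920 V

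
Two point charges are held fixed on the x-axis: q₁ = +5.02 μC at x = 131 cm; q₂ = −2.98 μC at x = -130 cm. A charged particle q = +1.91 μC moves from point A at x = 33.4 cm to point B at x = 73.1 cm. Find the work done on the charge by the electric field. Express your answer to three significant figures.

-0.0667 J

The work done by the electric force is W_field = −ΔU = −q(V_B − V_A) = q(V_A − V_B).
At A: distances to the source charges are 0.976 m, 1.63 m; V_A = Σ kqᵢ/rᵢ = 2.98×10⁴ V.
At B: distances to the source charges are 0.579 m, 2.03 m; V_B = Σ kqᵢ/rᵢ = 6.48×10⁴ V.
ΔV = V_B − V_A = 3.49×10⁴ V.
W_field = −qΔV = −(1.91×10⁻⁶ C)(3.49×10⁴ V) = -0.0667 J.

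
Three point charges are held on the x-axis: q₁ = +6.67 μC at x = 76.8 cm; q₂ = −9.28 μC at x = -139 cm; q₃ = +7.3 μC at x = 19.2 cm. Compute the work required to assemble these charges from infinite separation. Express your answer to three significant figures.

The assembly work is the sum of pairwise potential energies, U = Σ_{i<j} kqᵢqⱼ/rᵢⱼ.
Pair separations: r₁₂ = 2.16 m, r₁₃ = 0.576 m, r₂₃ = 1.58 m.
U = (-0.258) + (0.760) + (-0.385) = 0.117 J.

0.117 J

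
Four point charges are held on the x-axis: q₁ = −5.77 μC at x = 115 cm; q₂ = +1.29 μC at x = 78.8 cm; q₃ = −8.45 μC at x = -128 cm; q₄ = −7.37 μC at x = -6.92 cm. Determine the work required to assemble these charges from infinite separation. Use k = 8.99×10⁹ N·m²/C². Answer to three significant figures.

The work to assemble the configuration equals its total potential energy, U = Σ kqᵢqⱼ/rᵢⱼ over all pairs.
Pair separations: r₁₂ = 0.362 m, r₁₃ = 2.43 m, r₁₄ = 1.22 m, r₂₃ = 2.07 m, r₂₄ = 0.857 m, r₃₄ = 1.21 m.
Summing all 6 pair terms gives U = 0.624 J.

0.624 J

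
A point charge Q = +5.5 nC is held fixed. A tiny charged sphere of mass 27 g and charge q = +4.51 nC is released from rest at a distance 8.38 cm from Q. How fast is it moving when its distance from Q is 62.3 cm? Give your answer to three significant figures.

0.0131 m/s

Only the electrostatic force acts, so mechanical energy is conserved: ½mv² = U₁ − U₂ = kQq(1/r₁ − 1/r₂).
U₁ − U₂ = (8.99×10⁹ N·m²/C²)(5.50×10⁻⁹ C)(4.51×10⁻⁹ C)(1/0.0838 − 1/0.623) = 2.30×10⁻⁶ J.
v = √(2·2.30×10⁻⁶/0.0270) = 0.0131 m/s.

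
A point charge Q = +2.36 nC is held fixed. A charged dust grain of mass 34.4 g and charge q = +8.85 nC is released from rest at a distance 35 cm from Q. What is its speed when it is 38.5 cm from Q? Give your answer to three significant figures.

1.68×10⁻³ m/s

Only the electrostatic force acts, so mechanical energy is conserved: ½mv² = U₁ − U₂ = kQq(1/r₁ − 1/r₂).
U₁ − U₂ = (8.99×10⁹ N·m²/C²)(2.36×10⁻⁹ C)(8.85×10⁻⁹ C)(1/0.350 − 1/0.385) = 4.88×10⁻⁸ J.
v = √(2·4.88×10⁻⁸/0.0344) = 1.68×10⁻³ m/s.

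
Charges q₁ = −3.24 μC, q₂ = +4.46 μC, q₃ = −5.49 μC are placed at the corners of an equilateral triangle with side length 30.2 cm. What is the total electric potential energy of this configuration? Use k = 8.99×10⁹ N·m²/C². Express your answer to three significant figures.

-0.630 J

The work to assemble the configuration equals its total potential energy, U = Σ kqᵢqⱼ/rᵢⱼ over all pairs.
All three pair separations equal the side length, 0.302 m.
U = (-0.430) + (0.530) + (-0.729) = -0.630 J.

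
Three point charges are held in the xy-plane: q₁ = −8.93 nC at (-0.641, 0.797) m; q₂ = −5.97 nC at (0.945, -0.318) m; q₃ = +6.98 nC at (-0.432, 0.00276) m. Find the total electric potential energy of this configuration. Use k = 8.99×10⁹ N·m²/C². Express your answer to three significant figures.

The assembly work is the sum of pairwise potential energies, U = Σ_{i<j} kqᵢqⱼ/rᵢⱼ.
Pair separations: r₁₂ = 1.94 m, r₁₃ = 0.821 m, r₂₃ = 1.41 m.
U = (2.47×10⁻⁷) + (-6.82×10⁻⁷) + (-2.65×10⁻⁷) = -7.00×10⁻⁷ J.

-7.00×10⁻⁷ J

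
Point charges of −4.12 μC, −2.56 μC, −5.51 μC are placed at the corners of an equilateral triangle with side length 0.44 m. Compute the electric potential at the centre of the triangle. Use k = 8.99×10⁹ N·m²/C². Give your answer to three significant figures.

The total potential is the scalar sum of each charge's contribution, V = Σ kqᵢ/rᵢ.
The distance from each vertex to the centroid is a/√3 = 0.254 m.
V = k[(-4.12×10⁻⁶)/(0.254) + (-2.56×10⁻⁶)/(0.254) + (-5.51×10⁻⁶)/(0.254)] = -4.31×10⁵ V.

-4.31×10⁵ V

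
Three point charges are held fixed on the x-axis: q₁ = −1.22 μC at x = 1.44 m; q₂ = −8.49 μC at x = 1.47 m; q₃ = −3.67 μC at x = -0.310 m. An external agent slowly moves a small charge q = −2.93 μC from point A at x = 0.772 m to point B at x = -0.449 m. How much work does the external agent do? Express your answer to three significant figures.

0.371 J

For quasistatic motion the external work equals the change in potential energy: W_ext = qΔV = q(V_B − V_A).
At A: distances to the source charges are 0.668 m, 0.698 m, 1.08 m; V_A = Σ kqᵢ/rᵢ = -1.56×10⁵ V.
At B: distances to the source charges are 1.89 m, 1.92 m, 0.139 m; V_B = Σ kqᵢ/rᵢ = -2.83×10⁵ V.
ΔV = V_B − V_A = -1.27×10⁵ V.
W_ext = qΔV = (-2.93×10⁻⁶ C)(-1.27×10⁵ V) = 0.371 J.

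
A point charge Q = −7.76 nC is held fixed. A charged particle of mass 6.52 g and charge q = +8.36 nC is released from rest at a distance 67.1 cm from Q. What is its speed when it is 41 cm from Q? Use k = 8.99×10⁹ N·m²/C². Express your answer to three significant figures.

0.0130 m/s

Only the electrostatic force acts, so mechanical energy is conserved: ½mv² = U₁ − U₂ = kQq(1/r₁ − 1/r₂).
U₁ − U₂ = (8.99×10⁹ N·m²/C²)(-7.76×10⁻⁹ C)(8.36×10⁻⁹ C)(1/0.671 − 1/0.410) = 5.53×10⁻⁷ J.
v = √(2·5.53×10⁻⁷/6.52×10⁻³) = 0.0130 m/s.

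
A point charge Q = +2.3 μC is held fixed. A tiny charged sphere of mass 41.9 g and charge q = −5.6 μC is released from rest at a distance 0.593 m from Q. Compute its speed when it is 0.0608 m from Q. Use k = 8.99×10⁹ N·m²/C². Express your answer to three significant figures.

9.03 m/s

Only the electrostatic force acts, so mechanical energy is conserved: ½mv² = U₁ − U₂ = kQq(1/r₁ − 1/r₂).
U₁ − U₂ = (8.99×10⁹ N·m²/C²)(2.30×10⁻⁶ C)(-5.60×10⁻⁶ C)(1/0.593 − 1/0.0608) = 1.71 J.
v = √(2·1.71/0.0419) = 9.03 m/s.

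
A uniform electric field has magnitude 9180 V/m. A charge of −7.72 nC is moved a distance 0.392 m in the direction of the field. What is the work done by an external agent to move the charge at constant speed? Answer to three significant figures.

2.78×10⁻⁵ J

The potential change for a displacement 0.392 m in the direction of the field is ΔV = −Ed = -3600 V.
W_ext = qΔV = 2.78×10⁻⁵ J.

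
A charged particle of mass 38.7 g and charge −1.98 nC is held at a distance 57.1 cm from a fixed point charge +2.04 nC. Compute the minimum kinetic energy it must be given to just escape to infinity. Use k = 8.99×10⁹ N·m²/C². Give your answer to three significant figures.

6.36×10⁻⁸ J

To just escape, total mechanical energy must reach zero at infinity: ½mv²_min + U = 0, so ½mv²_min = −U = |kQq|/r.
|U| = |kQq|/r = (8.99×10⁹ N·m²/C²)(2.04×10⁻⁹)(1.98×10⁻⁹)/(0.571) = 6.36×10⁻⁸ J.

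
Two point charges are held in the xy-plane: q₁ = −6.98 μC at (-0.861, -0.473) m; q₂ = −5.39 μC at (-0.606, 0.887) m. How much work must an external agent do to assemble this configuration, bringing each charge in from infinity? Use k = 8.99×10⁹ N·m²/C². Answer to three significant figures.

0.244 J

The work to assemble the configuration equals its total potential energy, U = Σ kqᵢqⱼ/rᵢⱼ over all pairs.
Pair separations: r₁₂ = 1.38 m.
U = (0.244) = 0.244 J.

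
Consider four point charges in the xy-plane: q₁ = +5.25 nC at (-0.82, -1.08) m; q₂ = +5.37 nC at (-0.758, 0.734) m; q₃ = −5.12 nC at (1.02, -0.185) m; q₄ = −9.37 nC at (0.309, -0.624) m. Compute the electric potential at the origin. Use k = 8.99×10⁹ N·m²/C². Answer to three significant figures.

The total potential is the scalar sum of each charge's contribution, V = Σ kqᵢ/rᵢ.
Distances from the field point to each charge: r₁ = 1.36 m, r₂ = 1.06 m, r₃ = 1.04 m, r₄ = 0.696 m.
V = k[(5.25×10⁻⁹)/(1.36) + (5.37×10⁻⁹)/(1.06) + (-5.12×10⁻⁹)/(1.04) + (-9.37×10⁻⁹)/(0.696)] = -84.8 V.

-84.8 V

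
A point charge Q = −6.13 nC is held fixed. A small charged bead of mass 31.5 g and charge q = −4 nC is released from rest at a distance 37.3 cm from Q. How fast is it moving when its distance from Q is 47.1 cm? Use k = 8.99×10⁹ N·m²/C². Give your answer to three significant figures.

2.79×10⁻³ m/s

Only the electrostatic force acts, so mechanical energy is conserved: ½mv² = U₁ − U₂ = kQq(1/r₁ − 1/r₂).
U₁ − U₂ = (8.99×10⁹ N·m²/C²)(-6.13×10⁻⁹ C)(-4.00×10⁻⁹ C)(1/0.373 − 1/0.471) = 1.23×10⁻⁷ J.
v = √(2·1.23×10⁻⁷/0.0315) = 2.79×10⁻³ m/s.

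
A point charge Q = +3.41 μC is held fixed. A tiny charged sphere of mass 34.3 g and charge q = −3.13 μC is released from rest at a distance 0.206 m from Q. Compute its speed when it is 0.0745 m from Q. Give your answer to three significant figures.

6.92 m/s

Only the electrostatic force acts, so mechanical energy is conserved: ½mv² = U₁ − U₂ = kQq(1/r₁ − 1/r₂).
U₁ − U₂ = (8.99×10⁹ N·m²/C²)(3.41×10⁻⁶ C)(-3.13×10⁻⁶ C)(1/0.206 − 1/0.0745) = 0.822 J.
v = √(2·0.822/0.0343) = 6.92 m/s.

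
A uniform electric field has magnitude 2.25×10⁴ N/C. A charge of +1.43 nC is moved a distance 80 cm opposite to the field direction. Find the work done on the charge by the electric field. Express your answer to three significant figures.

The potential change for a displacement 80 cm opposite to the field direction is ΔV = +Ed = 1.80×10⁴ V.
W_field = −qΔV = -2.57×10⁻⁵ J.

-2.57×10⁻⁵ J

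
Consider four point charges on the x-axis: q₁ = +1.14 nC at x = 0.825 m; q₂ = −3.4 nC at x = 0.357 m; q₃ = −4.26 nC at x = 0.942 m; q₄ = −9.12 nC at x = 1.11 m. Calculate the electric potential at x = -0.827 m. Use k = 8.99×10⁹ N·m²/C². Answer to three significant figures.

-83.6 V

Electric potential is a scalar, so the contributions from each charge add algebraically: V = Σ kqᵢ/rᵢ.
Distances from the field point to each charge: r₁ = 1.65 m, r₂ = 1.18 m, r₃ = 1.77 m, r₄ = 1.94 m.
V = k[(1.14×10⁻⁹)/(1.65) + (-3.40×10⁻⁹)/(1.18) + (-4.26×10⁻⁹)/(1.77) + (-9.12×10⁻⁹)/(1.94)] = -83.6 V.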